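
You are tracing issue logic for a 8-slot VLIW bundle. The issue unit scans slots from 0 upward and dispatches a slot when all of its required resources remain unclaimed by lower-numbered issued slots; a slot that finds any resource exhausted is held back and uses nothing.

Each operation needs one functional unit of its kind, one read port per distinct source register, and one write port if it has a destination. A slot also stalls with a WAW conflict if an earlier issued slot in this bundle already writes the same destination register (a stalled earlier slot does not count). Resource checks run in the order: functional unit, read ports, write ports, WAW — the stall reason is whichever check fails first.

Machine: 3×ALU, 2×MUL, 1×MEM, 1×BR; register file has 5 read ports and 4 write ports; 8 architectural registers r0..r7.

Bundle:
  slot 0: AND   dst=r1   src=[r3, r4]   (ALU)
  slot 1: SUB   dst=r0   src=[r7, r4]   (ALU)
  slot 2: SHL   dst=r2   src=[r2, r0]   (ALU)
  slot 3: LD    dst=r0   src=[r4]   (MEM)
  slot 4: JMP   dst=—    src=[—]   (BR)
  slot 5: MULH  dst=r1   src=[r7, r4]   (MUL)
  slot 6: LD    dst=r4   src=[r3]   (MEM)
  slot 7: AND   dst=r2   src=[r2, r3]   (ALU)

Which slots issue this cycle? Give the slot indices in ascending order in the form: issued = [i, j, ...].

[0] ALU needs rd=2 wr=1: ok; after: ALU=2 MUL=2 MEM=1 BR=1, R=3, W=3
[1] ALU needs rd=2 wr=1: ok; after: ALU=1 MUL=2 MEM=1 BR=1, R=1, W=2
[2] ALU needs rd=2 wr=1: RD_PORT; after: ALU=1 MUL=2 MEM=1 BR=1, R=1, W=2
[3] MEM needs rd=1 wr=1: WAW; after: ALU=1 MUL=2 MEM=1 BR=1, R=1, W=2
[4] BR needs rd=0 wr=0: ok; after: ALU=1 MUL=2 MEM=1 BR=0, R=1, W=2
[5] MUL needs rd=2 wr=1: RD_PORT; after: ALU=1 MUL=2 MEM=1 BR=0, R=1, W=2
[6] MEM needs rd=1 wr=1: ok; after: ALU=1 MUL=2 MEM=0 BR=0, R=0, W=1
[7] ALU needs rd=2 wr=1: RD_PORT; after: ALU=1 MUL=2 MEM=0 BR=0, R=0, W=1

issued = [0, 1, 4, 6]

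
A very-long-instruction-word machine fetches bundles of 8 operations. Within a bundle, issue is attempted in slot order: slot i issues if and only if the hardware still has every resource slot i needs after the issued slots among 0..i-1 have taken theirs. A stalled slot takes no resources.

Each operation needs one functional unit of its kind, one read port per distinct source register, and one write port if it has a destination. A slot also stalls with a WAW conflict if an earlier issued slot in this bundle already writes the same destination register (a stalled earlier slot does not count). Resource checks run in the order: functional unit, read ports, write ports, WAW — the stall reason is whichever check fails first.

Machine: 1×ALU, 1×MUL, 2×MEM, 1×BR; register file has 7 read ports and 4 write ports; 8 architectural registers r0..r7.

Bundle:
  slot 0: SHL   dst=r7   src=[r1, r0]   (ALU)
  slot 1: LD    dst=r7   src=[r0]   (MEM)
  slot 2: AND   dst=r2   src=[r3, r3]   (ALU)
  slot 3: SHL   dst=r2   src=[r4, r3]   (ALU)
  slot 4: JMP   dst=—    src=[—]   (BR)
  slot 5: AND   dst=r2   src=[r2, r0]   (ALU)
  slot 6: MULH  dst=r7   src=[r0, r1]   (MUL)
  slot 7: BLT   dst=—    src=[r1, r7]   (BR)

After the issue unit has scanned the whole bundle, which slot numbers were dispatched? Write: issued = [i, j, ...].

[0] ALU needs rd=2 wr=1: ok; after: ALU=0 MUL=1 MEM=2 BR=1, R=5, W=3
[1] MEM needs rd=1 wr=1: WAW; after: ALU=0 MUL=1 MEM=2 BR=1, R=5, W=3
[2] ALU needs rd=1 wr=1: FU; after: ALU=0 MUL=1 MEM=2 BR=1, R=5, W=3
[3] ALU needs rd=2 wr=1: FU; after: ALU=0 MUL=1 MEM=2 BR=1, R=5, W=3
[4] BR needs rd=0 wr=0: ok; after: ALU=0 MUL=1 MEM=2 BR=0, R=5, W=3
[5] ALU needs rd=2 wr=1: FU; after: ALU=0 MUL=1 MEM=2 BR=0, R=5, W=3
[6] MUL needs rd=2 wr=1: WAW; after: ALU=0 MUL=1 MEM=2 BR=0, R=5, W=3
[7] BR needs rd=2 wr=0: FU; after: ALU=0 MUL=1 MEM=2 BR=0, R=5, W=3

issued = [0, 4]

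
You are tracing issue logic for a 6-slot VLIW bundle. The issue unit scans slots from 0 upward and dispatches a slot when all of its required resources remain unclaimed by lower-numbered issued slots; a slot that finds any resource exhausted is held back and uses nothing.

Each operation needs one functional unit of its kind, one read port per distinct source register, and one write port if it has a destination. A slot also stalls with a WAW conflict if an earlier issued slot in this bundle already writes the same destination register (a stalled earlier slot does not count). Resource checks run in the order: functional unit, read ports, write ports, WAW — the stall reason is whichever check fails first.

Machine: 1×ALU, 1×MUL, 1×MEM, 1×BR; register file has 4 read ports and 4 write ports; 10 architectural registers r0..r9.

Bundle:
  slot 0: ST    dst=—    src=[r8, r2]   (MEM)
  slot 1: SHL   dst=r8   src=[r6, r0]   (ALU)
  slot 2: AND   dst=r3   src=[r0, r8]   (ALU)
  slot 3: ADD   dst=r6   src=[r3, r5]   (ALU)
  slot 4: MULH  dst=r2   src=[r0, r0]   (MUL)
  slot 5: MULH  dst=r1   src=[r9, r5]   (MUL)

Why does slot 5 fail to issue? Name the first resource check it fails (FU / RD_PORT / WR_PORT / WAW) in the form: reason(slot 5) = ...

reason(slot 5) = RD_PORT

[0] MEM needs rd=2 wr=0: ok; after: ALU=1 MUL=1 MEM=0 BR=1, R=2, W=4
[1] ALU needs rd=2 wr=1: ok; after: ALU=0 MUL=1 MEM=0 BR=1, R=0, W=3
[2] ALU needs rd=2 wr=1: FU; after: ALU=0 MUL=1 MEM=0 BR=1, R=0, W=3
[3] ALU needs rd=2 wr=1: FU; after: ALU=0 MUL=1 MEM=0 BR=1, R=0, W=3
[4] MUL needs rd=1 wr=1: RD_PORT; after: ALU=0 MUL=1 MEM=0 BR=1, R=0, W=3
[5] MUL needs rd=2 wr=1: RD_PORT; after: ALU=0 MUL=1 MEM=0 BR=1, R=0, W=3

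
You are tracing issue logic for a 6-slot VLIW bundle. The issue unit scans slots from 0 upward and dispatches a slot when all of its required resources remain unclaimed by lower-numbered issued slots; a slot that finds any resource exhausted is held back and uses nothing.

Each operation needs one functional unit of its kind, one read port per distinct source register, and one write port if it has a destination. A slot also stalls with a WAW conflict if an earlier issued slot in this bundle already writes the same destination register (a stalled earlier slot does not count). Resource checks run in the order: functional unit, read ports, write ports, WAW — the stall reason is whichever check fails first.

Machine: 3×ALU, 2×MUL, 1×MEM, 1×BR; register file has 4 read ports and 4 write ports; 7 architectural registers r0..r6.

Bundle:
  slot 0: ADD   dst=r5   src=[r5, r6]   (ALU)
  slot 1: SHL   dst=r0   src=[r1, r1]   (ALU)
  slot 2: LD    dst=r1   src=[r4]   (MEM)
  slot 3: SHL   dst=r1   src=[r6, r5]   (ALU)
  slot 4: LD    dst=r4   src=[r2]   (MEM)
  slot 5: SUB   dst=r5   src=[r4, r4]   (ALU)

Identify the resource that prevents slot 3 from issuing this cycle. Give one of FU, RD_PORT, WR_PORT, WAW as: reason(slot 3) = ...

[0] ALU needs rd=2 wr=1: ok; after: ALU=2 MUL=2 MEM=1 BR=1, R=2, W=3
[1] ALU needs rd=1 wr=1: ok; after: ALU=1 MUL=2 MEM=1 BR=1, R=1, W=2
[2] MEM needs rd=1 wr=1: ok; after: ALU=1 MUL=2 MEM=0 BR=1, R=0, W=1
[3] ALU needs rd=2 wr=1: RD_PORT; after: ALU=1 MUL=2 MEM=0 BR=1, R=0, W=1
[4] MEM needs rd=1 wr=1: FU; after: ALU=1 MUL=2 MEM=0 BR=1, R=0, W=1
[5] ALU needs rd=1 wr=1: RD_PORT; after: ALU=1 MUL=2 MEM=0 BR=1, R=0, W=1

reason(slot 3) = RD_PORT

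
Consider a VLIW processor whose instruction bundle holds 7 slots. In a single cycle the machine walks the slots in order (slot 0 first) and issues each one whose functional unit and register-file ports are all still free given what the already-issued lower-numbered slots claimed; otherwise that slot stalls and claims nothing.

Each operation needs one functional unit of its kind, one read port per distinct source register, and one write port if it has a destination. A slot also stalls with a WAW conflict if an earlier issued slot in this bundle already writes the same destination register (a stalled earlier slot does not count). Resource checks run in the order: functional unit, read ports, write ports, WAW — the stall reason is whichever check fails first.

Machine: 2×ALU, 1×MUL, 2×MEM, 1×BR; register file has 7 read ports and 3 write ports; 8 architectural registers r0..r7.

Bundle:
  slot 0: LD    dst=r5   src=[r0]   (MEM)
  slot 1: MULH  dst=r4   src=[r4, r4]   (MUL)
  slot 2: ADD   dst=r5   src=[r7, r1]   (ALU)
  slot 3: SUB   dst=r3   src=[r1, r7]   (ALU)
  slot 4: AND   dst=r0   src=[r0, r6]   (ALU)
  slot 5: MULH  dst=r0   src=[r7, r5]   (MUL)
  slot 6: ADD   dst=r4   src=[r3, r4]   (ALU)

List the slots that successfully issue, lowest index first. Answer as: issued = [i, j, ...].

issued = [0, 1, 3]

  0. MEM→r5 ⇒ go  {2A/1Mu/1Ld/1B | 6r 2w}
  1. MUL→r4 ⇒ go  {2A/0Mu/1Ld/1B | 5r 1w}
  2. ALU→r5 ⇒ no(WAW)  {2A/0Mu/1Ld/1B | 5r 1w}
  3. ALU→r3 ⇒ go  {1A/0Mu/1Ld/1B | 3r 0w}
  4. ALU→r0 ⇒ no(WR_PORT)  {1A/0Mu/1Ld/1B | 3r 0w}
  5. MUL→r0 ⇒ no(FU)  {1A/0Mu/1Ld/1B | 3r 0w}
  6. ALU→r4 ⇒ no(WR_PORT)  {1A/0Mu/1Ld/1B | 3r 0w}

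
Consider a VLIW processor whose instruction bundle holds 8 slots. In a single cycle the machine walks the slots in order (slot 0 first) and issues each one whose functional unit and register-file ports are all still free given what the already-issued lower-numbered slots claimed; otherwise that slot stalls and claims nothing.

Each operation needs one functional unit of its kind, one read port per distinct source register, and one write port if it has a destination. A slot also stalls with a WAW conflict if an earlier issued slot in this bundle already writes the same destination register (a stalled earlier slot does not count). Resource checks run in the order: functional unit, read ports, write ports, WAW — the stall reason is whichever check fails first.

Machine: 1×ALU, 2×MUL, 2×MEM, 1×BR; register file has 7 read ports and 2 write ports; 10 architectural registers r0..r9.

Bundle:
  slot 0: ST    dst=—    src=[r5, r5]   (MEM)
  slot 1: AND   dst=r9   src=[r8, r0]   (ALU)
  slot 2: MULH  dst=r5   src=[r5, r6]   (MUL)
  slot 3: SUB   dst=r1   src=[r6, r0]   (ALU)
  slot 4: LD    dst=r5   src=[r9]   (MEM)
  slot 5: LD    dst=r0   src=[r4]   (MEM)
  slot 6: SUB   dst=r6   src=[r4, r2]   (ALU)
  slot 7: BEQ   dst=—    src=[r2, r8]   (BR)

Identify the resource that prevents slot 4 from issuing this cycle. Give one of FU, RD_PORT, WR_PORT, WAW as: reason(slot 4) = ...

(0) want 1×MEM +1rd +0wr — yes → AL1|MU2|ME1|BR1|rd6|wr2
(1) want 1×ALU +2rd +1wr — yes → AL0|MU2|ME1|BR1|rd4|wr1
(2) want 1×MUL +2rd +1wr — yes → AL0|MU1|ME1|BR1|rd2|wr0
(3) want 1×ALU +2rd +1wr — FU → AL0|MU1|ME1|BR1|rd2|wr0
(4) want 1×MEM +1rd +1wr — WR_PORT → AL0|MU1|ME1|BR1|rd2|wr0
(5) want 1×MEM +1rd +1wr — WR_PORT → AL0|MU1|ME1|BR1|rd2|wr0
(6) want 1×ALU +2rd +1wr — FU → AL0|MU1|ME1|BR1|rd2|wr0
(7) want 1×BR +2rd +0wr — yes → AL0|MU1|ME1|BR0|rd0|wr0

reason(slot 4) = WR_PORT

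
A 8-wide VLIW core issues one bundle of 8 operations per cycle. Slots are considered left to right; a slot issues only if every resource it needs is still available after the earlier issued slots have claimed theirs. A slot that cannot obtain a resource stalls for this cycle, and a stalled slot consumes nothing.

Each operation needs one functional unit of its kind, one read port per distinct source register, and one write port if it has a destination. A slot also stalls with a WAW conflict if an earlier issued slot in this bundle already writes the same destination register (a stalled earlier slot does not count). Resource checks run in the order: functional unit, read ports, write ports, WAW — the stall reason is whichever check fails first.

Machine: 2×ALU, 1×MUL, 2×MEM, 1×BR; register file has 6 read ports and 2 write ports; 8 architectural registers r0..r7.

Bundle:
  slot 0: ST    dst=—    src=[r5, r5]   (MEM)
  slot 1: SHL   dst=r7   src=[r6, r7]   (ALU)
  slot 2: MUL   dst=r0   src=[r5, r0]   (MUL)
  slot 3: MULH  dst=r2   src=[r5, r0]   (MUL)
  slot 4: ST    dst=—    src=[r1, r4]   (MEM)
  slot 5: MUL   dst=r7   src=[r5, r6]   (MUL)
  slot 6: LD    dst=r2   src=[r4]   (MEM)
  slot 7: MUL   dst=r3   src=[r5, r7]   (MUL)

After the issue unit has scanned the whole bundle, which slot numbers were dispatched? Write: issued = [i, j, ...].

#0 MEM src=r5,r5 dispatched  <A:2 Mu:1 Ld:1 B:1 rd:5 wr:2>
#1 ALU src=r6,r7 dispatched  <A:1 Mu:1 Ld:1 B:1 rd:3 wr:1>
#2 MUL src=r5,r0 dispatched  <A:1 Mu:0 Ld:1 B:1 rd:1 wr:0>
#3 MUL src=r5,r0 held:FU  <A:1 Mu:0 Ld:1 B:1 rd:1 wr:0>
#4 MEM src=r1,r4 held:RD_PORT  <A:1 Mu:0 Ld:1 B:1 rd:1 wr:0>
#5 MUL src=r5,r6 held:FU  <A:1 Mu:0 Ld:1 B:1 rd:1 wr:0>
#6 MEM src=r4 held:WR_PORT  <A:1 Mu:0 Ld:1 B:1 rd:1 wr:0>
#7 MUL src=r5,r7 held:FU  <A:1 Mu:0 Ld:1 B:1 rd:1 wr:0>

issued = [0, 1, 2]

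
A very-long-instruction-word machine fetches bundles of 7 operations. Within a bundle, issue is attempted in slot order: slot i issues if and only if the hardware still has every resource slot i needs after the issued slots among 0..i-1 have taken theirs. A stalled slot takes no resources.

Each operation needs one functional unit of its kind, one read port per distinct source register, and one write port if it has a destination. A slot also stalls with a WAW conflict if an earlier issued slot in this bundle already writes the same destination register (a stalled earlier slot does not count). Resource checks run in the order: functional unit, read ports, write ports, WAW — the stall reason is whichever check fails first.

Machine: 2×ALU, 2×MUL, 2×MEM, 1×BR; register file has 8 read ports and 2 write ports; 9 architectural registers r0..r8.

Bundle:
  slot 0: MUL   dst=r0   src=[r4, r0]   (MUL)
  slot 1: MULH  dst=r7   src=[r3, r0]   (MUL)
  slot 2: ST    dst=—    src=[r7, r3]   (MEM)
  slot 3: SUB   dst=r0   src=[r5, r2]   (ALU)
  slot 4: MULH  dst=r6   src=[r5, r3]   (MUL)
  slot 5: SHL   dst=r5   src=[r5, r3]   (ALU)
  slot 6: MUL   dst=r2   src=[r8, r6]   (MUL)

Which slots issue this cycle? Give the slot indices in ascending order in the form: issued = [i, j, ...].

  0. MUL→r0 ⇒ go  {2A/1Mu/2Ld/1B | 6r 1w}
  1. MUL→r7 ⇒ go  {2A/0Mu/2Ld/1B | 4r 0w}
  2. MEM ⇒ go  {2A/0Mu/1Ld/1B | 2r 0w}
  3. ALU→r0 ⇒ no(WR_PORT)  {2A/0Mu/1Ld/1B | 2r 0w}
  4. MUL→r6 ⇒ no(FU)  {2A/0Mu/1Ld/1B | 2r 0w}
  5. ALU→r5 ⇒ no(WR_PORT)  {2A/0Mu/1Ld/1B | 2r 0w}
  6. MUL→r2 ⇒ no(FU)  {2A/0Mu/1Ld/1B | 2r 0w}

issued = [0, 1, 2]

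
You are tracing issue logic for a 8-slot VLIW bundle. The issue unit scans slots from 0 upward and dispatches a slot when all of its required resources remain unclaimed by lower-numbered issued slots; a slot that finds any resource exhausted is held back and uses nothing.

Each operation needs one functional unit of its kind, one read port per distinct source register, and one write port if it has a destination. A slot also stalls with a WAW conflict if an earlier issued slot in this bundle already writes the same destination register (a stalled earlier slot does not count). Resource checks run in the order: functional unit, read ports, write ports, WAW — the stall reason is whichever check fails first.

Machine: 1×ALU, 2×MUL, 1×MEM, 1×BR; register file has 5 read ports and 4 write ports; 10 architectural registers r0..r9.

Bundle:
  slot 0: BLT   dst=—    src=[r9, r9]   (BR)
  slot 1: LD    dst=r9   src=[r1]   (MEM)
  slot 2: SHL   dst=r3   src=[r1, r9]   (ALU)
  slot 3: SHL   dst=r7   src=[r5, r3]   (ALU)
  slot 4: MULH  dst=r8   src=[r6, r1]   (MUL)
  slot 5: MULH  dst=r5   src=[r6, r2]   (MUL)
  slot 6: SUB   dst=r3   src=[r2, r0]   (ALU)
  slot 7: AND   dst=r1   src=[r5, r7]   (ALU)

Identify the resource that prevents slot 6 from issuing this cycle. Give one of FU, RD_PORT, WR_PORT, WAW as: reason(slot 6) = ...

slot 0 (BR): ISSUE — free A1,Mu2,Ld1,B0 rp4 wp4
slot 1 (MEM): ISSUE — free A1,Mu2,Ld0,B0 rp3 wp3
slot 2 (ALU): ISSUE — free A0,Mu2,Ld0,B0 rp1 wp2
slot 3 (ALU): stall FU — free A0,Mu2,Ld0,B0 rp1 wp2
slot 4 (MUL): stall RD_PORT — free A0,Mu2,Ld0,B0 rp1 wp2
slot 5 (MUL): stall RD_PORT — free A0,Mu2,Ld0,B0 rp1 wp2
slot 6 (ALU): stall FU — free A0,Mu2,Ld0,B0 rp1 wp2
slot 7 (ALU): stall FU — free A0,Mu2,Ld0,B0 rp1 wp2

reason(slot 6) = FU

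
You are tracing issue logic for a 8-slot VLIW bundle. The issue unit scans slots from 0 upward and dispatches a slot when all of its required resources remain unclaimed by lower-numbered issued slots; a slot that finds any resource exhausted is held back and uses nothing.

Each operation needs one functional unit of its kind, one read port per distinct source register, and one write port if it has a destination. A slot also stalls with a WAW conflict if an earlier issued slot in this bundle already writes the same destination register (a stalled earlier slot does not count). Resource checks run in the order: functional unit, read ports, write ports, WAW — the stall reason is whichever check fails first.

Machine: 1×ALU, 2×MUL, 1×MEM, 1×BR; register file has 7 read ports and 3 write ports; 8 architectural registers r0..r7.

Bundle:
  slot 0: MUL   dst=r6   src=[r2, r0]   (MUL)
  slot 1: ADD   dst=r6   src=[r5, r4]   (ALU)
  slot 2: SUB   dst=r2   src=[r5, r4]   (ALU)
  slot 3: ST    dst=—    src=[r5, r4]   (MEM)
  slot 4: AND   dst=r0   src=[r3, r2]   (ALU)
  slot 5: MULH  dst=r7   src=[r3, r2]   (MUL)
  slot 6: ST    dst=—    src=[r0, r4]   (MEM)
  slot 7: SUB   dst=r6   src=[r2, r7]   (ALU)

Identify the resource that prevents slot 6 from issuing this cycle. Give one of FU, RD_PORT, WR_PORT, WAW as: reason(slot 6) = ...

reason(slot 6) = FU

  0. MUL→r6 ⇒ go  {1A/1Mu/1Ld/1B | 5r 2w}
  1. ALU→r6 ⇒ no(WAW)  {1A/1Mu/1Ld/1B | 5r 2w}
  2. ALU→r2 ⇒ go  {0A/1Mu/1Ld/1B | 3r 1w}
  3. MEM ⇒ go  {0A/1Mu/0Ld/1B | 1r 1w}
  4. ALU→r0 ⇒ no(FU)  {0A/1Mu/0Ld/1B | 1r 1w}
  5. MUL→r7 ⇒ no(RD_PORT)  {0A/1Mu/0Ld/1B | 1r 1w}
  6. MEM ⇒ no(FU)  {0A/1Mu/0Ld/1B | 1r 1w}
  7. ALU→r6 ⇒ no(FU)  {0A/1Mu/0Ld/1B | 1r 1w}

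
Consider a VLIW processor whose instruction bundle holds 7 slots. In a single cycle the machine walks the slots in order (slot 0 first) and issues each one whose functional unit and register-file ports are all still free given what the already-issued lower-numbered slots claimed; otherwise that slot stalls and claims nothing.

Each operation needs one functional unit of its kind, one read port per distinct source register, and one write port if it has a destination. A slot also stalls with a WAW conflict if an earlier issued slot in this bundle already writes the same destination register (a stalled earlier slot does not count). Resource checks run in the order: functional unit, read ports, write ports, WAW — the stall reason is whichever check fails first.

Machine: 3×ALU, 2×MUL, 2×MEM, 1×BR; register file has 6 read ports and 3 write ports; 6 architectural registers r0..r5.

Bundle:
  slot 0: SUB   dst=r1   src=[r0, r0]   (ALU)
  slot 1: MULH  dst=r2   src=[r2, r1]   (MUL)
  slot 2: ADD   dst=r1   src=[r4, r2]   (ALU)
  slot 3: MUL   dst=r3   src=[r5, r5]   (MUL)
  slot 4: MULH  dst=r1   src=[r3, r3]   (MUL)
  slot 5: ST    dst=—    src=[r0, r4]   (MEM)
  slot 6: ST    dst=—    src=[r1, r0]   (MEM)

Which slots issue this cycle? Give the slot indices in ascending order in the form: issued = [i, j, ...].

  0. ALU→r1 ⇒ go  {2A/2Mu/2Ld/1B | 5r 2w}
  1. MUL→r2 ⇒ go  {2A/1Mu/2Ld/1B | 3r 1w}
  2. ALU→r1 ⇒ no(WAW)  {2A/1Mu/2Ld/1B | 3r 1w}
  3. MUL→r3 ⇒ go  {2A/0Mu/2Ld/1B | 2r 0w}
  4. MUL→r1 ⇒ no(FU)  {2A/0Mu/2Ld/1B | 2r 0w}
  5. MEM ⇒ go  {2A/0Mu/1Ld/1B | 0r 0w}
  6. MEM ⇒ no(RD_PORT)  {2A/0Mu/1Ld/1B | 0r 0w}

issued = [0, 1, 3, 5]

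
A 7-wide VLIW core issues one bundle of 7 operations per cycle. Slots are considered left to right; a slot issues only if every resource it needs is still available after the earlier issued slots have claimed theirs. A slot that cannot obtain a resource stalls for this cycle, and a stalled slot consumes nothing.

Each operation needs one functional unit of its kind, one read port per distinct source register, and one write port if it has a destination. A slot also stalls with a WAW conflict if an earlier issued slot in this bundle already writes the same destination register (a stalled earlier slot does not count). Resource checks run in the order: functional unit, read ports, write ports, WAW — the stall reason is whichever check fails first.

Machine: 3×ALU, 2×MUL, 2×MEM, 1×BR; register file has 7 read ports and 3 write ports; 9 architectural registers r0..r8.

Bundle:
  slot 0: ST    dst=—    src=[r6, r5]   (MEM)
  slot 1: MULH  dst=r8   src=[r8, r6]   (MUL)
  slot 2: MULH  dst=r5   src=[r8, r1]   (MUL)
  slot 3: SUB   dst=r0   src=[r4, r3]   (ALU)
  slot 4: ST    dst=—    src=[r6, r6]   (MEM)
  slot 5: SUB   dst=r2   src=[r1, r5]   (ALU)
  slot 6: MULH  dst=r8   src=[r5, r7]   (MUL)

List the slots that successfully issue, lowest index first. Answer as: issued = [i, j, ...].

issued = [0, 1, 2, 4]

[0] MEM needs rd=2 wr=0: ok; after: ALU=3 MUL=2 MEM=1 BR=1, R=5, W=3
[1] MUL needs rd=2 wr=1: ok; after: ALU=3 MUL=1 MEM=1 BR=1, R=3, W=2
[2] MUL needs rd=2 wr=1: ok; after: ALU=3 MUL=0 MEM=1 BR=1, R=1, W=1
[3] ALU needs rd=2 wr=1: RD_PORT; after: ALU=3 MUL=0 MEM=1 BR=1, R=1, W=1
[4] MEM needs rd=1 wr=0: ok; after: ALU=3 MUL=0 MEM=0 BR=1, R=0, W=1
[5] ALU needs rd=2 wr=1: RD_PORT; after: ALU=3 MUL=0 MEM=0 BR=1, R=0, W=1
[6] MUL needs rd=2 wr=1: FU; after: ALU=3 MUL=0 MEM=0 BR=1, R=0, W=1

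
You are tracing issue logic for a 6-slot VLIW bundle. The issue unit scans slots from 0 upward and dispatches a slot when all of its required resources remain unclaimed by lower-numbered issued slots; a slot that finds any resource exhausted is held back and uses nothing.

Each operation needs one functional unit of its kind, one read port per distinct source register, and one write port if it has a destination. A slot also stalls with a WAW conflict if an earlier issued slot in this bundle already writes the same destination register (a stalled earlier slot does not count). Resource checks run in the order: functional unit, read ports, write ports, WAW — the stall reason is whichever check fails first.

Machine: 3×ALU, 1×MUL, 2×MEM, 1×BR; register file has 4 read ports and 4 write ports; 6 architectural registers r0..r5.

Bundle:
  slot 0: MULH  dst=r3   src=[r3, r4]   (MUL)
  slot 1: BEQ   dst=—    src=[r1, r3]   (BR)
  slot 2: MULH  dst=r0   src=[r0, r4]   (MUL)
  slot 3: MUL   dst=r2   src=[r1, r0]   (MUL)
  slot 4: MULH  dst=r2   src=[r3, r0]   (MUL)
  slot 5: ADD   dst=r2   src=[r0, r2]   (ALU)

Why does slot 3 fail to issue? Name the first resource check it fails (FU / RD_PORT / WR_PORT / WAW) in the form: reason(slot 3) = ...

(0) want 1×MUL +2rd +1wr — yes → AL3|MU0|ME2|BR1|rd2|wr3
(1) want 1×BR +2rd +0wr — yes → AL3|MU0|ME2|BR0|rd0|wr3
(2) want 1×MUL +2rd +1wr — FU → AL3|MU0|ME2|BR0|rd0|wr3
(3) want 1×MUL +2rd +1wr — FU → AL3|MU0|ME2|BR0|rd0|wr3
(4) want 1×MUL +2rd +1wr — FU → AL3|MU0|ME2|BR0|rd0|wr3
(5) want 1×ALU +2rd +1wr — RD_PORT → AL3|MU0|ME2|BR0|rd0|wr3

reason(slot 3) = FU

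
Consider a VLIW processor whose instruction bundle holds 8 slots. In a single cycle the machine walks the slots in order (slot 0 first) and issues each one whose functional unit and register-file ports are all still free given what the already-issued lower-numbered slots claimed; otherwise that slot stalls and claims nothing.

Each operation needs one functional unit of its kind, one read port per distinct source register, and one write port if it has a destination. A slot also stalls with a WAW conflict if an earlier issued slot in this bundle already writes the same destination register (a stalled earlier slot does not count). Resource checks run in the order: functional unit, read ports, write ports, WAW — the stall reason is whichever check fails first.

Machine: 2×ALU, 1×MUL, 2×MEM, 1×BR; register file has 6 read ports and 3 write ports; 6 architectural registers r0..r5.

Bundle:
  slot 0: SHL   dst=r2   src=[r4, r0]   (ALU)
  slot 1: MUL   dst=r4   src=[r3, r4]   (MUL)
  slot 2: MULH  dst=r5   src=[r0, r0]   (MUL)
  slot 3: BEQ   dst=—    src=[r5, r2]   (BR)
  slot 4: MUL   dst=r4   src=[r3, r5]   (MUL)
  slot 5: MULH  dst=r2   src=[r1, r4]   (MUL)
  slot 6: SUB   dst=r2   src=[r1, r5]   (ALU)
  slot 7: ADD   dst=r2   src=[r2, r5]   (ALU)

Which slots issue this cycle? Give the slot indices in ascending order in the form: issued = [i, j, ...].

  0. ALU→r2 ⇒ go  {1A/1Mu/2Ld/1B | 4r 2w}
  1. MUL→r4 ⇒ go  {1A/0Mu/2Ld/1B | 2r 1w}
  2. MUL→r5 ⇒ no(FU)  {1A/0Mu/2Ld/1B | 2r 1w}
  3. BR ⇒ go  {1A/0Mu/2Ld/0B | 0r 1w}
  4. MUL→r4 ⇒ no(FU)  {1A/0Mu/2Ld/0B | 0r 1w}
  5. MUL→r2 ⇒ no(FU)  {1A/0Mu/2Ld/0B | 0r 1w}
  6. ALU→r2 ⇒ no(RD_PORT)  {1A/0Mu/2Ld/0B | 0r 1w}
  7. ALU→r2 ⇒ no(RD_PORT)  {1A/0Mu/2Ld/0B | 0r 1w}

issued = [0, 1, 3]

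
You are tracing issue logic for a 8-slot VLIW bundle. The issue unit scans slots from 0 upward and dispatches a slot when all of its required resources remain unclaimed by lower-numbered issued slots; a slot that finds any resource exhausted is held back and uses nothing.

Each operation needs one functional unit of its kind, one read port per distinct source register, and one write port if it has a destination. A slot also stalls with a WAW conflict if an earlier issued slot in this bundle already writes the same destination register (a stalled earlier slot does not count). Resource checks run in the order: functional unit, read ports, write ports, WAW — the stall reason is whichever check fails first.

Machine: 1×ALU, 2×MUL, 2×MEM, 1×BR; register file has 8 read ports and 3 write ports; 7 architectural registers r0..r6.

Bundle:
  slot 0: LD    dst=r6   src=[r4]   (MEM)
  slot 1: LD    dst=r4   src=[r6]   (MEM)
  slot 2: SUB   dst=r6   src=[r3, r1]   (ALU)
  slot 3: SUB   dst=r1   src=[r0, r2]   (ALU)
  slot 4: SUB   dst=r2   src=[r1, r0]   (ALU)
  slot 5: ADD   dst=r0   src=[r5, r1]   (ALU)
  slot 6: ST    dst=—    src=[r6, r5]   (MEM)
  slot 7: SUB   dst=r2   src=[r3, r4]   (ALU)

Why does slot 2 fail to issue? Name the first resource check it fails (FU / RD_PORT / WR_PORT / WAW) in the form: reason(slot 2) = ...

#0 MEM src=r4 dispatched  <A:1 Mu:2 Ld:1 B:1 rd:7 wr:2>
#1 MEM src=r6 dispatched  <A:1 Mu:2 Ld:0 B:1 rd:6 wr:1>
#2 ALU src=r3,r1 held:WAW  <A:1 Mu:2 Ld:0 B:1 rd:6 wr:1>
#3 ALU src=r0,r2 dispatched  <A:0 Mu:2 Ld:0 B:1 rd:4 wr:0>
#4 ALU src=r1,r0 held:FU  <A:0 Mu:2 Ld:0 B:1 rd:4 wr:0>
#5 ALU src=r5,r1 held:FU  <A:0 Mu:2 Ld:0 B:1 rd:4 wr:0>
#6 MEM src=r6,r5 held:FU  <A:0 Mu:2 Ld:0 B:1 rd:4 wr:0>
#7 ALU src=r3,r4 held:FU  <A:0 Mu:2 Ld:0 B:1 rd:4 wr:0>

reason(slot 2) = WAW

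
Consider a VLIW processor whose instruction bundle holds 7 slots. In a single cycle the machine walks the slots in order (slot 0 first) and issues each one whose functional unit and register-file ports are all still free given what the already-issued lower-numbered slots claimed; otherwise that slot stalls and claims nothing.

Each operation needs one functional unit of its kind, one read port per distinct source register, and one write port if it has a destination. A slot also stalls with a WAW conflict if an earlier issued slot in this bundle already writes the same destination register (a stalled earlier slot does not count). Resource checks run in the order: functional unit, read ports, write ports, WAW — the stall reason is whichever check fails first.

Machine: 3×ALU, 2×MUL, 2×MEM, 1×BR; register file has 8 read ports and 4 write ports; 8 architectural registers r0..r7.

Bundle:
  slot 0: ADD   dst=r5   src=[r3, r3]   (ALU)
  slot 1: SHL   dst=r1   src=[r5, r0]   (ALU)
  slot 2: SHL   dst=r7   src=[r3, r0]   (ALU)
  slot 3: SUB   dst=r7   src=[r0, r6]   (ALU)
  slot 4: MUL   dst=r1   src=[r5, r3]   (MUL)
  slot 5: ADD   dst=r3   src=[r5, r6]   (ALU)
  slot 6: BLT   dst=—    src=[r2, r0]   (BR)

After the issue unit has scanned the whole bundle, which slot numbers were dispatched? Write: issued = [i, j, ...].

issued = [0, 1, 2, 6]

slot 0 (ALU): ISSUE — free A2,Mu2,Ld2,B1 rp7 wp3
slot 1 (ALU): ISSUE — free A1,Mu2,Ld2,B1 rp5 wp2
slot 2 (ALU): ISSUE — free A0,Mu2,Ld2,B1 rp3 wp1
slot 3 (ALU): stall FU — free A0,Mu2,Ld2,B1 rp3 wp1
slot 4 (MUL): stall WAW — free A0,Mu2,Ld2,B1 rp3 wp1
slot 5 (ALU): stall FU — free A0,Mu2,Ld2,B1 rp3 wp1
slot 6 (BR): ISSUE — free A0,Mu2,Ld2,B0 rp1 wp1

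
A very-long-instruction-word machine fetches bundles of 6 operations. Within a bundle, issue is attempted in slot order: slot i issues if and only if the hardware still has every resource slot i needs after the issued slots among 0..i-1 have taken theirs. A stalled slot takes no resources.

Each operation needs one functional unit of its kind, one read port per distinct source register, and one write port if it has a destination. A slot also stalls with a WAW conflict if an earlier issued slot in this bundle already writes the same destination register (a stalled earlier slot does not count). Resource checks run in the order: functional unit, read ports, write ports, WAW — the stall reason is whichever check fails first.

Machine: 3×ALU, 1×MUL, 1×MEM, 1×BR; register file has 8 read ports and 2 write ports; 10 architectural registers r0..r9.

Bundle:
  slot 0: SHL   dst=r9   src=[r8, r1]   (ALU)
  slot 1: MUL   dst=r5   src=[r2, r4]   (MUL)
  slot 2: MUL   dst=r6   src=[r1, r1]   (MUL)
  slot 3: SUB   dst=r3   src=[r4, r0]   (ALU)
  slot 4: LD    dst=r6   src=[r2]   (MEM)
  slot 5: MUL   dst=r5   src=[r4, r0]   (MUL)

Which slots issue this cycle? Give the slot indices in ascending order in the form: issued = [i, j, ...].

#0 ALU src=r8,r1 dispatched  <A:2 Mu:1 Ld:1 B:1 rd:6 wr:1>
#1 MUL src=r2,r4 dispatched  <A:2 Mu:0 Ld:1 B:1 rd:4 wr:0>
#2 MUL src=r1,r1 held:FU  <A:2 Mu:0 Ld:1 B:1 rd:4 wr:0>
#3 ALU src=r4,r0 held:WR_PORT  <A:2 Mu:0 Ld:1 B:1 rd:4 wr:0>
#4 MEM src=r2 held:WR_PORT  <A:2 Mu:0 Ld:1 B:1 rd:4 wr:0>
#5 MUL src=r4,r0 held:FU  <A:2 Mu:0 Ld:1 B:1 rd:4 wr:0>

issued = [0, 1]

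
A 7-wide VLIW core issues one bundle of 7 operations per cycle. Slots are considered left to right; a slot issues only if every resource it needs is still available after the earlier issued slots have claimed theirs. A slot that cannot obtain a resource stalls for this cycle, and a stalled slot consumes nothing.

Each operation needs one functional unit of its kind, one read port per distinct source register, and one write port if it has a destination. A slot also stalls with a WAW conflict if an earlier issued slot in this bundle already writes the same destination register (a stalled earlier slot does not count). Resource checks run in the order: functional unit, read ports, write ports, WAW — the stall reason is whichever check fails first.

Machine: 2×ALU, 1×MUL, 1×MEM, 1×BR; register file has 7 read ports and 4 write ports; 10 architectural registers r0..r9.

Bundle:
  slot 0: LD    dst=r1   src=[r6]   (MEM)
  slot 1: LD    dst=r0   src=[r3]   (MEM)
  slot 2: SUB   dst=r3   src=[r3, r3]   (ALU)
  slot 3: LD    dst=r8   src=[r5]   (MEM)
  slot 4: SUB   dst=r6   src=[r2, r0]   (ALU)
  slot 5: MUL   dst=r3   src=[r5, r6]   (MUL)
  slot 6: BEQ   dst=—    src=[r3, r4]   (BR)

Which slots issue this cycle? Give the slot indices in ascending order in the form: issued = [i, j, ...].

#0 MEM src=r6 dispatched  <A:2 Mu:1 Ld:0 B:1 rd:6 wr:3>
#1 MEM src=r3 held:FU  <A:2 Mu:1 Ld:0 B:1 rd:6 wr:3>
#2 ALU src=r3,r3 dispatched  <A:1 Mu:1 Ld:0 B:1 rd:5 wr:2>
#3 MEM src=r5 held:FU  <A:1 Mu:1 Ld:0 B:1 rd:5 wr:2>
#4 ALU src=r2,r0 dispatched  <A:0 Mu:1 Ld:0 B:1 rd:3 wr:1>
#5 MUL src=r5,r6 held:WAW  <A:0 Mu:1 Ld:0 B:1 rd:3 wr:1>
#6 BR src=r3,r4 dispatched  <A:0 Mu:1 Ld:0 B:0 rd:1 wr:1>

issued = [0, 2, 4, 6]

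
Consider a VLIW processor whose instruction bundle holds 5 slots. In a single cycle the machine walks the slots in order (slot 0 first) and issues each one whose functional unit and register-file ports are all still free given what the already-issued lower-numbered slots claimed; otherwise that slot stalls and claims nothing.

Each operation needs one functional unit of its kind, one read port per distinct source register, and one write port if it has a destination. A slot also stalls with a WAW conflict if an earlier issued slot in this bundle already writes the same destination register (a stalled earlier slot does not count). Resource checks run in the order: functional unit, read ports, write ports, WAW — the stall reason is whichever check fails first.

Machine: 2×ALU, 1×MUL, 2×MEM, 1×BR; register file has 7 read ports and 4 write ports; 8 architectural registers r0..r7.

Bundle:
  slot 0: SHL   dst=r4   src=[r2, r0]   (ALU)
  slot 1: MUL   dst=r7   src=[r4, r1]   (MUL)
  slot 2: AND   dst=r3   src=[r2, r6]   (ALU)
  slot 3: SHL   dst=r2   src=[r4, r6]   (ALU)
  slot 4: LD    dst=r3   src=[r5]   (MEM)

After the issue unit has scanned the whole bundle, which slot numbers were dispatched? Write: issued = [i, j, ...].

issued = [0, 1, 2]

[0] ALU needs rd=2 wr=1: ok; after: ALU=1 MUL=1 MEM=2 BR=1, R=5, W=3
[1] MUL needs rd=2 wr=1: ok; after: ALU=1 MUL=0 MEM=2 BR=1, R=3, W=2
[2] ALU needs rd=2 wr=1: ok; after: ALU=0 MUL=0 MEM=2 BR=1, R=1, W=1
[3] ALU needs rd=2 wr=1: FU; after: ALU=0 MUL=0 MEM=2 BR=1, R=1, W=1
[4] MEM needs rd=1 wr=1: WAW; after: ALU=0 MUL=0 MEM=2 BR=1, R=1, W=1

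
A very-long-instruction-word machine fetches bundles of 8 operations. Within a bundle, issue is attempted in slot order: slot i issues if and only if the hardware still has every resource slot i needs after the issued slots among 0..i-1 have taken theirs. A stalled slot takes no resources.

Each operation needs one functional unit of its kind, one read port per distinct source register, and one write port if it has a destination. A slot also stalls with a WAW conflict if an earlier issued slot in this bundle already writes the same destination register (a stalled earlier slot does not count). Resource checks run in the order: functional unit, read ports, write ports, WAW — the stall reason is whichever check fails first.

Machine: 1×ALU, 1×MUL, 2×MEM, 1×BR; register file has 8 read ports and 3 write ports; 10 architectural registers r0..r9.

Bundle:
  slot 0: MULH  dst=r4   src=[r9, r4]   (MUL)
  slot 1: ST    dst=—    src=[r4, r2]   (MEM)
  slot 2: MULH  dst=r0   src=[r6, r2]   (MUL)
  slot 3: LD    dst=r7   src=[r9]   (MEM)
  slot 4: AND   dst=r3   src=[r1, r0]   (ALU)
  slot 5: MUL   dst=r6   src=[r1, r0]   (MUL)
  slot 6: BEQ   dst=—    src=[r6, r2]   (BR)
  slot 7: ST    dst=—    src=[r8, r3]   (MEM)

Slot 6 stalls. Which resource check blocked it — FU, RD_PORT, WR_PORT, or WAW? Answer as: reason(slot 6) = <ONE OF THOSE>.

reason(slot 6) = RD_PORT

  0. MUL→r4 ⇒ go  {1A/0Mu/2Ld/1B | 6r 2w}
  1. MEM ⇒ go  {1A/0Mu/1Ld/1B | 4r 2w}
  2. MUL→r0 ⇒ no(FU)  {1A/0Mu/1Ld/1B | 4r 2w}
  3. MEM→r7 ⇒ go  {1A/0Mu/0Ld/1B | 3r 1w}
  4. ALU→r3 ⇒ go  {0A/0Mu/0Ld/1B | 1r 0w}
  5. MUL→r6 ⇒ no(FU)  {0A/0Mu/0Ld/1B | 1r 0w}
  6. BR ⇒ no(RD_PORT)  {0A/0Mu/0Ld/1B | 1r 0w}
  7. MEM ⇒ no(FU)  {0A/0Mu/0Ld/1B | 1r 0w}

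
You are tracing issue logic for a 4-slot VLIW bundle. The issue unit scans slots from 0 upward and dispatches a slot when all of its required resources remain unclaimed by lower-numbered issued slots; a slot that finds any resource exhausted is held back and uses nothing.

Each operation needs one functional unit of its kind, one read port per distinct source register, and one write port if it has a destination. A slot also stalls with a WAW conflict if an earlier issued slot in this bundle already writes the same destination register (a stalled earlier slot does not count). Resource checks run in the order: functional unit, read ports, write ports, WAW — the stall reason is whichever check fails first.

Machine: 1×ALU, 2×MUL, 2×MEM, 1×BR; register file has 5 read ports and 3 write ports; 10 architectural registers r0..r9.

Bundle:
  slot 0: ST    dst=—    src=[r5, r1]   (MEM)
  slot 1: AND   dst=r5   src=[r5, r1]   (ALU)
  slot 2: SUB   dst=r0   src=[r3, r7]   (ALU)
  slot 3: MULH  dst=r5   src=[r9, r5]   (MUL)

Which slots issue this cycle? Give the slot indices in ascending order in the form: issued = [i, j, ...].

issued = [0, 1]

  0. MEM ⇒ go  {1A/2Mu/1Ld/1B | 3r 3w}
  1. ALU→r5 ⇒ go  {0A/2Mu/1Ld/1B | 1r 2w}
  2. ALU→r0 ⇒ no(FU)  {0A/2Mu/1Ld/1B | 1r 2w}
  3. MUL→r5 ⇒ no(RD_PORT)  {0A/2Mu/1Ld/1B | 1r 2w}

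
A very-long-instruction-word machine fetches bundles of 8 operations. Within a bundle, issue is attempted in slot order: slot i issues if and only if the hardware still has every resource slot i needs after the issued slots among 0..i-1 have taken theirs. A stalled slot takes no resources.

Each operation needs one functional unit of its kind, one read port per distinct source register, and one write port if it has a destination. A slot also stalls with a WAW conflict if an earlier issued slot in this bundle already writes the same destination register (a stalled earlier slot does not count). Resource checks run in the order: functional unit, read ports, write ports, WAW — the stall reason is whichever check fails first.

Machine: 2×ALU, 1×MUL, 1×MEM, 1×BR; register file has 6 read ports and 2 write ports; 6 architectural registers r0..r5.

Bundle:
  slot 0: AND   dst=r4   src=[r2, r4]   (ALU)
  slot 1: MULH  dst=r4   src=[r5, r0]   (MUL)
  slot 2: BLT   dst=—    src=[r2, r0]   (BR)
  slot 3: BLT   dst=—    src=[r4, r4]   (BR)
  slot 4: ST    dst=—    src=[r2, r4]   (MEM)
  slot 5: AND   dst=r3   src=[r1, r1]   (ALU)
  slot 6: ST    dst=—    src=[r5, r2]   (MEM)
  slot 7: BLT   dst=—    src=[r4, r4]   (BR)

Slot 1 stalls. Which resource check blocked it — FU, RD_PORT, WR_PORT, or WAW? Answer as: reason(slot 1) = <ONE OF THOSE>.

[0] ALU needs rd=2 wr=1: ok; after: ALU=1 MUL=1 MEM=1 BR=1, R=4, W=1
[1] MUL needs rd=2 wr=1: WAW; after: ALU=1 MUL=1 MEM=1 BR=1, R=4, W=1
[2] BR needs rd=2 wr=0: ok; after: ALU=1 MUL=1 MEM=1 BR=0, R=2, W=1
[3] BR needs rd=1 wr=0: FU; after: ALU=1 MUL=1 MEM=1 BR=0, R=2, W=1
[4] MEM needs rd=2 wr=0: ok; after: ALU=1 MUL=1 MEM=0 BR=0, R=0, W=1
[5] ALU needs rd=1 wr=1: RD_PORT; after: ALU=1 MUL=1 MEM=0 BR=0, R=0, W=1
[6] MEM needs rd=2 wr=0: FU; after: ALU=1 MUL=1 MEM=0 BR=0, R=0, W=1
[7] BR needs rd=1 wr=0: FU; after: ALU=1 MUL=1 MEM=0 BR=0, R=0, W=1

reason(slot 1) = WAW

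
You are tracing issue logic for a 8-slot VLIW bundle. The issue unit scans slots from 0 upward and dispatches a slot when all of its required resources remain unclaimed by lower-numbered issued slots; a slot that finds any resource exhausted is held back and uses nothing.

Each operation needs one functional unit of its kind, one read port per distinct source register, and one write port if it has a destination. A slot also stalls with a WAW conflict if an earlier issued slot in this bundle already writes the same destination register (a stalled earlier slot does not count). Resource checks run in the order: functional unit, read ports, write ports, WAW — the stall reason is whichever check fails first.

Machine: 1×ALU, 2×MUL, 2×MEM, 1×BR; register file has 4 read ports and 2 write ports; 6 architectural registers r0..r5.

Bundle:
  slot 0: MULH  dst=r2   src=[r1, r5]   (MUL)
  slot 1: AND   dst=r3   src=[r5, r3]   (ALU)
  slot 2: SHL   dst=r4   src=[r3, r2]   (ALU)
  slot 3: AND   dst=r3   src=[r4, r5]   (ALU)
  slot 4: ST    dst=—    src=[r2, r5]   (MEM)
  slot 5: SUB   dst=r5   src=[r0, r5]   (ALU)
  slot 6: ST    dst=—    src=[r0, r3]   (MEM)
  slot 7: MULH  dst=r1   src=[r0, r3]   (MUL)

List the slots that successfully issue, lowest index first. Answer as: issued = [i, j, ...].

issued = [0, 1]

#0 MUL src=r1,r5 dispatched  <A:1 Mu:1 Ld:2 B:1 rd:2 wr:1>
#1 ALU src=r5,r3 dispatched  <A:0 Mu:1 Ld:2 B:1 rd:0 wr:0>
#2 ALU src=r3,r2 held:FU  <A:0 Mu:1 Ld:2 B:1 rd:0 wr:0>
#3 ALU src=r4,r5 held:FU  <A:0 Mu:1 Ld:2 B:1 rd:0 wr:0>
#4 MEM src=r2,r5 held:RD_PORT  <A:0 Mu:1 Ld:2 B:1 rd:0 wr:0>
#5 ALU src=r0,r5 held:FU  <A:0 Mu:1 Ld:2 B:1 rd:0 wr:0>
#6 MEM src=r0,r3 held:RD_PORT  <A:0 Mu:1 Ld:2 B:1 rd:0 wr:0>
#7 MUL src=r0,r3 held:RD_PORT  <A:0 Mu:1 Ld:2 B:1 rd:0 wr:0>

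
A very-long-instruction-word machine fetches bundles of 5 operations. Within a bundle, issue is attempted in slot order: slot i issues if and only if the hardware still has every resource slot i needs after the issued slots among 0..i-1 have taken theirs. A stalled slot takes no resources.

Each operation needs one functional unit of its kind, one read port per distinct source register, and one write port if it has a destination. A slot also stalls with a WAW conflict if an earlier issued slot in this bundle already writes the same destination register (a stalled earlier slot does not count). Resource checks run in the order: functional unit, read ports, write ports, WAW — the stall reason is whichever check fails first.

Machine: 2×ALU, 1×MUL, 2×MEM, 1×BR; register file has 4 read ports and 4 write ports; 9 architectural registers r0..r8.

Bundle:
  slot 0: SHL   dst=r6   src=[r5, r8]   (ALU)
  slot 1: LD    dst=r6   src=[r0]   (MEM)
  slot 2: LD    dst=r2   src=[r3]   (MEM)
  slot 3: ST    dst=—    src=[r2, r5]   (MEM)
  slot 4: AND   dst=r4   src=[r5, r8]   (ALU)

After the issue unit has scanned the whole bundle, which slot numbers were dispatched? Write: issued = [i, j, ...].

slot 0 (ALU): ISSUE — free A1,Mu1,Ld2,B1 rp2 wp3
slot 1 (MEM): stall WAW — free A1,Mu1,Ld2,B1 rp2 wp3
slot 2 (MEM): ISSUE — free A1,Mu1,Ld1,B1 rp1 wp2
slot 3 (MEM): stall RD_PORT — free A1,Mu1,Ld1,B1 rp1 wp2
slot 4 (ALU): stall RD_PORT — free A1,Mu1,Ld1,B1 rp1 wp2

issued = [0, 2]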